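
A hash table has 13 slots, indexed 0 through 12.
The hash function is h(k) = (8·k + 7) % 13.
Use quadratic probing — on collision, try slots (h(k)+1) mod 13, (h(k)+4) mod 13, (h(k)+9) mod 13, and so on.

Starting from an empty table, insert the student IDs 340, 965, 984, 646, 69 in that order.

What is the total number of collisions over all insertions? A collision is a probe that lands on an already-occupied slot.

1

340: h=10 → slot 10
965: h=5 → slot 5
984: h=1 → slot 1
646: h=1, probe 1,2 → slot 2
69: h=0 → slot 0
Table: [69, 984, 646, _, _, 965, _, _, _, _, 340, _, _]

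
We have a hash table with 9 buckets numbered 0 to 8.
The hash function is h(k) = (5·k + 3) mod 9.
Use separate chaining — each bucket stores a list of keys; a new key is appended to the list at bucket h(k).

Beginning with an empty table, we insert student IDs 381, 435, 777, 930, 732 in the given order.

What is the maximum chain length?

Insert 381: h=0, bucket 0 empty -> new chain.
Insert 435: h=0, bucket 0 nonempty -> append to chain.
Insert 777: h=0, bucket 0 nonempty -> append to chain.
Insert 930: h=0, bucket 0 nonempty -> append to chain.
Insert 732: h=0, bucket 0 nonempty -> append to chain.
Final buckets:
0: 381 -> 435 -> 777 -> 930 -> 732
1: -
2: -
3: -
4: -
5: -
6: -
7: -
8: -

5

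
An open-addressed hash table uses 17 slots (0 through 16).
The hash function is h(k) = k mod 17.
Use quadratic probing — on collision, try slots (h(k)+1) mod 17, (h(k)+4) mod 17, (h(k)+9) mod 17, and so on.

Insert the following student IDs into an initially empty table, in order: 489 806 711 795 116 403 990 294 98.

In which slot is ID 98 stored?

11

Insert 489: h=13, slot 13 empty -> index 13.
Insert 806: h=7, slot 7 empty -> index 7.
Insert 711: h=14, slot 14 empty -> index 14.
Insert 795: h=13, slots 13,14 occupied -> index 0.
Insert 116: h=14, slot 14 occupied -> index 15.
Insert 403: h=12, slot 12 empty -> index 12.
Insert 990: h=4, slot 4 empty -> index 4.
Insert 294: h=5, slot 5 empty -> index 5.
Insert 98: h=13, slots 13,14,0,5,12,4,15 occupied -> index 11.
Table: [795, -, -, -, 990, 294, -, 806, -, -, -, 98, 403, 489, 711, 116, -]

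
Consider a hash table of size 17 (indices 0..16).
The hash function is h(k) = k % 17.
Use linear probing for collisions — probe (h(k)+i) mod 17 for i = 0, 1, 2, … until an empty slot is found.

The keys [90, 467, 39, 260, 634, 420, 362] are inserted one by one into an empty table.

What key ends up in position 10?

362

90 hashes to 5; slot 5 is free -> place at 5.
467 hashes to 8; slot 8 is free -> place at 8.
39 hashes to 5; 5 taken -> place at 6.
260 hashes to 5; 5,6 taken -> place at 7.
634 hashes to 5; 5,6,7,8 taken -> place at 9.
420 hashes to 12; slot 12 is free -> place at 12.
362 hashes to 5; 5,6,7,8,9 taken -> place at 10.
Table: [., ., ., ., ., 90, 39, 260, 467, 634, 362, ., 420, ., ., ., .]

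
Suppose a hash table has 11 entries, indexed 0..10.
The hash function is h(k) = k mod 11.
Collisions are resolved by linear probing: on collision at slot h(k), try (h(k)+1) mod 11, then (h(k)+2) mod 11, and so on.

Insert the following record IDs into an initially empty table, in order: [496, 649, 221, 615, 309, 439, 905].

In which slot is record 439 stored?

496 hashes to 1; slot 1 is free => place at 1.
649 hashes to 0; slot 0 is free => place at 0.
221 hashes to 1; 1 taken => place at 2.
615 hashes to 10; slot 10 is free => place at 10.
309 hashes to 1; 1,2 taken => place at 3.
439 hashes to 10; 10,0,1,2,3 taken => place at 4.
905 hashes to 3; 3,4 taken => place at 5.
Table: [649, 496, 221, 309, 439, 905, -, -, -, -, 615]

4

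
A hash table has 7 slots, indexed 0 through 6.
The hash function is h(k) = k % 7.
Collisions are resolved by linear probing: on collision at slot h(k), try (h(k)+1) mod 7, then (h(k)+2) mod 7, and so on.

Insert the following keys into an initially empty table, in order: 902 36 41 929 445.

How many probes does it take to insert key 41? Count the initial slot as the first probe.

902 hashes to 6; slot 6 is free → place at 6.
36 hashes to 1; slot 1 is free → place at 1.
41 hashes to 6; 6 taken → place at 0.
929 hashes to 5; slot 5 is free → place at 5.
445 hashes to 4; slot 4 is free → place at 4.
Table: [41, 36, -, -, 445, 929, 902]

2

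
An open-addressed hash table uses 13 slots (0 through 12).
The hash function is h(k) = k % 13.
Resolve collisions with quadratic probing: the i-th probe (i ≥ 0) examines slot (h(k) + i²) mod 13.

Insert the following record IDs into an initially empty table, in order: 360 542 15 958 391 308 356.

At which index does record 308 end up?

360: h=9 -> slot 9
542: h=9, probe 9,10 -> slot 10
15: h=2 -> slot 2
958: h=9, probe 9,10,0 -> slot 0
391: h=1 -> slot 1
308: h=9, probe 9,10,0,5 -> slot 5
356: h=5, probe 5,6 -> slot 6
Table: [958, 391, 15, _, _, 308, 356, _, _, 360, 542, _, _]

5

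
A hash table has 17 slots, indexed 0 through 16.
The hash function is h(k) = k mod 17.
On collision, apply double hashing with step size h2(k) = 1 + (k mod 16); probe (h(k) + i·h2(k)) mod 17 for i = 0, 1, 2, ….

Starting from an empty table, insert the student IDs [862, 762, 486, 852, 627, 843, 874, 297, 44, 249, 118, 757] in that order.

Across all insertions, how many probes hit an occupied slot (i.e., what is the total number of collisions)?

Insert 862: h=12, slot 12 empty => index 12.
Insert 762: h=14, slot 14 empty => index 14.
Insert 486: h=10, slot 10 empty => index 10.
Insert 852: h=2, slot 2 empty => index 2.
Insert 627: h=15, slot 15 empty => index 15.
Insert 843: h=10, h2=12, slot 10 occupied => index 5.
Insert 874: h=7, slot 7 empty => index 7.
Insert 297: h=8, slot 8 empty => index 8.
Insert 44: h=10, h2=13, slot 10 occupied => index 6.
Insert 249: h=11, slot 11 empty => index 11.
Insert 118: h=16, slot 16 empty => index 16.
Insert 757: h=9, slot 9 empty => index 9.
Table: [_, _, 852, _, _, 843, 44, 874, 297, 757, 486, 249, 862, _, 762, 627, 118]

2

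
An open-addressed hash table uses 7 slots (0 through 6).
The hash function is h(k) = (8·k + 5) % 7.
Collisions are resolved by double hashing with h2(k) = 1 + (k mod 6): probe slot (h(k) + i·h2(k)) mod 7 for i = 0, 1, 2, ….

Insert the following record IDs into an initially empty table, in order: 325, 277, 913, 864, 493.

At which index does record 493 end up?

5

325: h=1 -> slot 1
277: h=2 -> slot 2
913: h=1, h2=2, probe 1,3 -> slot 3
864: h=1, h2=1, probe 1,2,3,4 -> slot 4
493: h=1, h2=2, probe 1,3,5 -> slot 5
Table: [∅, 325, 277, 913, 864, 493, ∅]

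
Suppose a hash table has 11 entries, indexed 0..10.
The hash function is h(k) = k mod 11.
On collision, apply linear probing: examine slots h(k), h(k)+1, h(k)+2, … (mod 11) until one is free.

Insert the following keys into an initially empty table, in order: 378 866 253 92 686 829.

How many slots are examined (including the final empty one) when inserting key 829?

Insert 378: h=4, slot 4 empty → index 4.
Insert 866: h=8, slot 8 empty → index 8.
Insert 253: h=0, slot 0 empty → index 0.
Insert 92: h=4, slot 4 occupied → index 5.
Insert 686: h=4, slots 4,5 occupied → index 6.
Insert 829: h=4, slots 4,5,6 occupied → index 7.
Table: [253, ∅, ∅, ∅, 378, 92, 686, 829, 866, ∅, ∅]

4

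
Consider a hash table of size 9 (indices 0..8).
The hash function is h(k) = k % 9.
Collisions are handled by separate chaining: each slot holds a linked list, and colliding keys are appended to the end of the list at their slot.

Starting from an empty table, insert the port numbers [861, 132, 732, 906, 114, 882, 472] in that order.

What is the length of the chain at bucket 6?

861 → bucket 6
132 → bucket 6 (collision)
732 → bucket 3
906 → bucket 6 (collision)
114 → bucket 6 (collision)
882 → bucket 0
472 → bucket 4
Final buckets:
0: 882
1: .
2: .
3: 732
4: 472
5: .
6: 861 -> 132 -> 906 -> 114
7: .
8: .

4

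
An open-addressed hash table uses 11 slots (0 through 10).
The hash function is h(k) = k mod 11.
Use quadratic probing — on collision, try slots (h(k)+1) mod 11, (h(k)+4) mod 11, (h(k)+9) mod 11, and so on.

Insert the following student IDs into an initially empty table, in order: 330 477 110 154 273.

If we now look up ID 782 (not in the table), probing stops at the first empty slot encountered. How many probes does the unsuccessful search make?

2

Insert 330: h=0, slot 0 empty → index 0.
Insert 477: h=4, slot 4 empty → index 4.
Insert 110: h=0, slot 0 occupied → index 1.
Insert 154: h=0, slots 0,1,4 occupied → index 9.
Insert 273: h=9, slot 9 occupied → index 10.
Table: [330, 110, ∅, ∅, 477, ∅, ∅, ∅, ∅, 154, 273]
Lookup 782: h=1, probe 1,2 → slot 2 empty, not found.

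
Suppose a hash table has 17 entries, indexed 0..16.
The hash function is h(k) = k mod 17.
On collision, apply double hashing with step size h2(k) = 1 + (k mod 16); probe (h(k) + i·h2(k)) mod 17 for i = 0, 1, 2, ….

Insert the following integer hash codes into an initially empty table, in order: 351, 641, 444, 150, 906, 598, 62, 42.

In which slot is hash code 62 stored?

9

Insert 351: h=11, slot 11 empty => index 11.
Insert 641: h=12, slot 12 empty => index 12.
Insert 444: h=2, slot 2 empty => index 2.
Insert 150: h=14, slot 14 empty => index 14.
Insert 906: h=5, slot 5 empty => index 5.
Insert 598: h=3, slot 3 empty => index 3.
Insert 62: h=11, h2=15, slot 11 occupied => index 9.
Insert 42: h=8, slot 8 empty => index 8.
Table: [-, -, 444, 598, -, 906, -, -, 42, 62, -, 351, 641, -, 150, -, -]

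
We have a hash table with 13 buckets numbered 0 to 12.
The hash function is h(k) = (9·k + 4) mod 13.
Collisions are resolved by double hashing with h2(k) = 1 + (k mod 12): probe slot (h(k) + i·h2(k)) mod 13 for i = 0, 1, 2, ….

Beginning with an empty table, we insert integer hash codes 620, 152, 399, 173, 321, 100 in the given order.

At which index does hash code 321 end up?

4

620 hashes to 7; slot 7 is free -> place at 7.
152 hashes to 7, h2=9; 7 taken -> place at 3.
399 hashes to 7, h2=4; 7 taken -> place at 11.
173 hashes to 1; slot 1 is free -> place at 1.
321 hashes to 7, h2=10; 7 taken -> place at 4.
100 hashes to 7, h2=5; 7 taken -> place at 12.
Table: [-, 173, -, 152, 321, -, -, 620, -, -, -, 399, 100]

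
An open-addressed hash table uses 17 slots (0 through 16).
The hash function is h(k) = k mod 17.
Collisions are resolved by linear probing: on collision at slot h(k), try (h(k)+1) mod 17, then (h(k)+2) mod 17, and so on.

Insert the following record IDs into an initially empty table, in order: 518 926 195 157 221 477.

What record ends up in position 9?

926

518: h=8 → slot 8
926: h=8, probe 8,9 → slot 9
195: h=8, probe 8,9,10 → slot 10
157: h=4 → slot 4
221: h=0 → slot 0
477: h=1 → slot 1
Table: [221, 477, —, —, 157, —, —, —, 518, 926, 195, —, —, —, —, —, —]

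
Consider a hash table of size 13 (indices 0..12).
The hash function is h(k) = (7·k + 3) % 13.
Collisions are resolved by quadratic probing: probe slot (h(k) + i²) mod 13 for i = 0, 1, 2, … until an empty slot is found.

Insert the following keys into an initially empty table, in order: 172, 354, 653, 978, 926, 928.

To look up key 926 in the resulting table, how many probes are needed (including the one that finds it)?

Insert 172: h=11, slot 11 empty → index 11.
Insert 354: h=11, slot 11 occupied → index 12.
Insert 653: h=11, slots 11,12 occupied → index 2.
Insert 978: h=11, slots 11,12,2 occupied → index 7.
Insert 926: h=11, slots 11,12,2,7 occupied → index 1.
Insert 928: h=12, slot 12 occupied → index 0.
Table: [928, 926, 653, -, -, -, -, 978, -, -, -, 172, 354]
Lookup 926: h=11, probe 11,12,2,7,1 → found at 1.

5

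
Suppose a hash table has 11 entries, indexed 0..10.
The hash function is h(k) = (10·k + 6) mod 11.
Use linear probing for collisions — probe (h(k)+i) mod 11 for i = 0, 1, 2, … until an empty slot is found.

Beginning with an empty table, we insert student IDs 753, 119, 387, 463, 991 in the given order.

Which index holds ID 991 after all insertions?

753: h=1 → slot 1
119: h=8 → slot 8
387: h=4 → slot 4
463: h=5 → slot 5
991: h=5, probe 5,6 → slot 6
Table: [., 753, ., ., 387, 463, 991, ., 119, ., .]

6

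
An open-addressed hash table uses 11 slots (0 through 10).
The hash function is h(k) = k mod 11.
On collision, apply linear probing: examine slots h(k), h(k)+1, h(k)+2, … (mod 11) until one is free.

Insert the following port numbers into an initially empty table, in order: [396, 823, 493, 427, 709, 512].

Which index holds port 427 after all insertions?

Insert 396: h=0, slot 0 empty -> index 0.
Insert 823: h=9, slot 9 empty -> index 9.
Insert 493: h=9, slot 9 occupied -> index 10.
Insert 427: h=9, slots 9,10,0 occupied -> index 1.
Insert 709: h=5, slot 5 empty -> index 5.
Insert 512: h=6, slot 6 empty -> index 6.
Table: [396, 427, _, _, _, 709, 512, _, _, 823, 493]

1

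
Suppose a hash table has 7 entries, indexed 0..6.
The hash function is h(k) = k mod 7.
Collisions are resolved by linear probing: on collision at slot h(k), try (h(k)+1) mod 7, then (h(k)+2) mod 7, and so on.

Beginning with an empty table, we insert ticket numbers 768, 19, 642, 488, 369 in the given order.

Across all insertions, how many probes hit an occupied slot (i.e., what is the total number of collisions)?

10

768 hashes to 5; slot 5 is free => place at 5.
19 hashes to 5; 5 taken => place at 6.
642 hashes to 5; 5,6 taken => place at 0.
488 hashes to 5; 5,6,0 taken => place at 1.
369 hashes to 5; 5,6,0,1 taken => place at 2.
Table: [642, 488, 369, ., ., 768, 19]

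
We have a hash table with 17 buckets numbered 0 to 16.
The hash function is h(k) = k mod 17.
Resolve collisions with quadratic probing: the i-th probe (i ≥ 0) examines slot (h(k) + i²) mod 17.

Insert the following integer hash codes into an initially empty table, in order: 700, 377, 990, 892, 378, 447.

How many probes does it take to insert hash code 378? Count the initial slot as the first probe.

4

Insert 700: h=3, slot 3 empty -> index 3.
Insert 377: h=3, slot 3 occupied -> index 4.
Insert 990: h=4, slot 4 occupied -> index 5.
Insert 892: h=8, slot 8 empty -> index 8.
Insert 378: h=4, slots 4,5,8 occupied -> index 13.
Insert 447: h=5, slot 5 occupied -> index 6.
Table: [_, _, _, 700, 377, 990, 447, _, 892, _, _, _, _, 378, _, _, _]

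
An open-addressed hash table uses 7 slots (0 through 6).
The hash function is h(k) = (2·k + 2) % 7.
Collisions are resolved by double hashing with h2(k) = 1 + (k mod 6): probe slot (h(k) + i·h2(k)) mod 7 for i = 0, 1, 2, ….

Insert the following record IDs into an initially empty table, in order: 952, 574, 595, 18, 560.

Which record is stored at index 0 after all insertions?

574

952 hashes to 2; slot 2 is free → place at 2.
574 hashes to 2, h2=5; 2 taken → place at 0.
595 hashes to 2, h2=2; 2 taken → place at 4.
18 hashes to 3; slot 3 is free → place at 3.
560 hashes to 2, h2=3; 2 taken → place at 5.
Table: [574, —, 952, 18, 595, 560, —]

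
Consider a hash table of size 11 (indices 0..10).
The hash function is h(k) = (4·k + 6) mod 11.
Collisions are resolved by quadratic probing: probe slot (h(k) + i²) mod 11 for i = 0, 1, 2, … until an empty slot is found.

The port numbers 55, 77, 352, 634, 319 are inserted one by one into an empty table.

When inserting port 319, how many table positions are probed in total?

55: h=6 => slot 6
77: h=6, probe 6,7 => slot 7
352: h=6, probe 6,7,10 => slot 10
634: h=1 => slot 1
319: h=6, probe 6,7,10,4 => slot 4
Table: [—, 634, —, —, 319, —, 55, 77, —, —, 352]

4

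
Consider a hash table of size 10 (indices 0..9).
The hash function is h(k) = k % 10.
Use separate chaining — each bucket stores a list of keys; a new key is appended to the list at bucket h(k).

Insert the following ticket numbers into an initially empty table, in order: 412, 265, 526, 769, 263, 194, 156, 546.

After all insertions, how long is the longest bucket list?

412 → bucket 2
265 → bucket 5
526 → bucket 6
769 → bucket 9
263 → bucket 3
194 → bucket 4
156 → bucket 6 (collision)
546 → bucket 6 (collision)
Final buckets:
0: _
1: _
2: 412
3: 263
4: 194
5: 265
6: 526 -> 156 -> 546
7: _
8: _
9: 769

3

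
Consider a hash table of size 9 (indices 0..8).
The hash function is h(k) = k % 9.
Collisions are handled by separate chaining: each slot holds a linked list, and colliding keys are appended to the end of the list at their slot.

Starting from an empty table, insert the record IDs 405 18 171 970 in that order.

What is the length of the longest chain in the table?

3

Insert 405: h=0, bucket 0 empty -> new chain.
Insert 18: h=0, bucket 0 nonempty -> append to chain.
Insert 171: h=0, bucket 0 nonempty -> append to chain.
Insert 970: h=7, bucket 7 empty -> new chain.
Final buckets:
0: 405 -> 18 -> 171
1: _
2: _
3: _
4: _
5: _
6: _
7: 970
8: _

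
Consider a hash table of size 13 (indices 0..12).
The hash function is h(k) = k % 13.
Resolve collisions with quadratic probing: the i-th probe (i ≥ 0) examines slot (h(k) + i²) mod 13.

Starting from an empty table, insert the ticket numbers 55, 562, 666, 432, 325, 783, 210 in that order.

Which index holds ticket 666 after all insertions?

7

Insert 55: h=3, slot 3 empty => index 3.
Insert 562: h=3, slot 3 occupied => index 4.
Insert 666: h=3, slots 3,4 occupied => index 7.
Insert 432: h=3, slots 3,4,7 occupied => index 12.
Insert 325: h=0, slot 0 empty => index 0.
Insert 783: h=3, slots 3,4,7,12 occupied => index 6.
Insert 210: h=2, slot 2 empty => index 2.
Table: [325, —, 210, 55, 562, —, 783, 666, —, —, —, —, 432]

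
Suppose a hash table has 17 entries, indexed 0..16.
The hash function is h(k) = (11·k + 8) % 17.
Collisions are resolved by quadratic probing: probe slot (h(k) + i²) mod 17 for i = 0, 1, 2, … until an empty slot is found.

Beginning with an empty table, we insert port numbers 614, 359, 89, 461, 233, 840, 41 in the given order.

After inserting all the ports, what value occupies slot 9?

840

Insert 614: h=13, slot 13 empty => index 13.
Insert 359: h=13, slot 13 occupied => index 14.
Insert 89: h=1, slot 1 empty => index 1.
Insert 461: h=13, slots 13,14 occupied => index 0.
Insert 233: h=4, slot 4 empty => index 4.
Insert 840: h=0, slots 0,1,4 occupied => index 9.
Insert 41: h=0, slots 0,1,4,9 occupied => index 16.
Table: [461, 89, -, -, 233, -, -, -, -, 840, -, -, -, 614, 359, -, 41]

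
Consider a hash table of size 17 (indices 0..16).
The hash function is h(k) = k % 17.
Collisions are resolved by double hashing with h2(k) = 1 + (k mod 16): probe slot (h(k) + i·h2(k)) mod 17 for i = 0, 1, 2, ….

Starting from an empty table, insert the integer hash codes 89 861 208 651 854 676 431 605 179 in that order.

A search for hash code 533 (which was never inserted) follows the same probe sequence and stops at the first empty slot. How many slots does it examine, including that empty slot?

2

89: h=4 -> slot 4
861: h=11 -> slot 11
208: h=4, h2=1, probe 4,5 -> slot 5
651: h=5, h2=12, probe 5,0 -> slot 0
854: h=4, h2=7, probe 4,11,1 -> slot 1
676: h=13 -> slot 13
431: h=6 -> slot 6
605: h=10 -> slot 10
179: h=9 -> slot 9
Table: [651, 854, _, _, 89, 208, 431, _, _, 179, 605, 861, _, 676, _, _, _]
Lookup 533: h=6, h2=6, probe 6,12 → slot 12 empty, not found.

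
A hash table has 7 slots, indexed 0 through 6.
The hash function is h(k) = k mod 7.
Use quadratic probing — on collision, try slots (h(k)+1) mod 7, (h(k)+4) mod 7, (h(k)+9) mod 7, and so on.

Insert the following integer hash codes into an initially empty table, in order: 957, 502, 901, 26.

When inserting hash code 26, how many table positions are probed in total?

Insert 957: h=5, slot 5 empty → index 5.
Insert 502: h=5, slot 5 occupied → index 6.
Insert 901: h=5, slots 5,6 occupied → index 2.
Insert 26: h=5, slots 5,6,2 occupied → index 0.
Table: [26, -, 901, -, -, 957, 502]

4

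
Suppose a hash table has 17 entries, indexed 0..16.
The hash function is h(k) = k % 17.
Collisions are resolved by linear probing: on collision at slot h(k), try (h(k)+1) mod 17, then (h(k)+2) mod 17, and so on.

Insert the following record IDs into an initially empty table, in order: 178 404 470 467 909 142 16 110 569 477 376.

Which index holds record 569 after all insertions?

14

178 hashes to 8; slot 8 is free → place at 8.
404 hashes to 13; slot 13 is free → place at 13.
470 hashes to 11; slot 11 is free → place at 11.
467 hashes to 8; 8 taken → place at 9.
909 hashes to 8; 8,9 taken → place at 10.
142 hashes to 6; slot 6 is free → place at 6.
16 hashes to 16; slot 16 is free → place at 16.
110 hashes to 8; 8,9,10,11 taken → place at 12.
569 hashes to 8; 8,9,10,11,12,13 taken → place at 14.
477 hashes to 1; slot 1 is free → place at 1.
376 hashes to 2; slot 2 is free → place at 2.
Table: [—, 477, 376, —, —, —, 142, —, 178, 467, 909, 470, 110, 404, 569, —, 16]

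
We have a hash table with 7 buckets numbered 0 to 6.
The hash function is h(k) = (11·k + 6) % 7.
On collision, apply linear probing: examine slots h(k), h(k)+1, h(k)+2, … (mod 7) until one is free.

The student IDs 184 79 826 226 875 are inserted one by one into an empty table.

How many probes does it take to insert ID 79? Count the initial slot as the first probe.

Insert 184: h=0, slot 0 empty → index 0.
Insert 79: h=0, slot 0 occupied → index 1.
Insert 826: h=6, slot 6 empty → index 6.
Insert 226: h=0, slots 0,1 occupied → index 2.
Insert 875: h=6, slots 6,0,1,2 occupied → index 3.
Table: [184, 79, 226, 875, —, —, 826]

2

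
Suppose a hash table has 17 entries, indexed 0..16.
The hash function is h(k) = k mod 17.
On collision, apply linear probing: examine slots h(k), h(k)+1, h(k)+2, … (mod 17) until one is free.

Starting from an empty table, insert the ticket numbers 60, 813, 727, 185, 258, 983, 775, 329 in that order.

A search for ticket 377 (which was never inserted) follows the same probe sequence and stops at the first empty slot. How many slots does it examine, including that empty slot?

Insert 60: h=9, slot 9 empty → index 9.
Insert 813: h=14, slot 14 empty → index 14.
Insert 727: h=13, slot 13 empty → index 13.
Insert 185: h=15, slot 15 empty → index 15.
Insert 258: h=3, slot 3 empty → index 3.
Insert 983: h=14, slots 14,15 occupied → index 16.
Insert 775: h=10, slot 10 empty → index 10.
Insert 329: h=6, slot 6 empty → index 6.
Table: [., ., ., 258, ., ., 329, ., ., 60, 775, ., ., 727, 813, 185, 983]
Lookup 377: h=3, probe 3,4 → slot 4 empty, not found.

2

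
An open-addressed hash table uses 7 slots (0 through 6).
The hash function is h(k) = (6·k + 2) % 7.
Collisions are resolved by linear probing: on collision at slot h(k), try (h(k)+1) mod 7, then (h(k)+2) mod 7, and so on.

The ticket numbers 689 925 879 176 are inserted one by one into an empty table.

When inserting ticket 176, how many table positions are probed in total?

Insert 689: h=6, slot 6 empty => index 6.
Insert 925: h=1, slot 1 empty => index 1.
Insert 879: h=5, slot 5 empty => index 5.
Insert 176: h=1, slot 1 occupied => index 2.
Table: [∅, 925, 176, ∅, ∅, 879, 689]

2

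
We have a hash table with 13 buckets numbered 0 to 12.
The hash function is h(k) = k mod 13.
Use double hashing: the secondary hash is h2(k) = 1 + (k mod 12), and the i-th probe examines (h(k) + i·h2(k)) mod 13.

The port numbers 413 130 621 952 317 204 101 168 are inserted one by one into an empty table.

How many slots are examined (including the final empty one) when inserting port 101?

413: h=10 -> slot 10
130: h=0 -> slot 0
621: h=10, h2=10, probe 10,7 -> slot 7
952: h=3 -> slot 3
317: h=5 -> slot 5
204: h=9 -> slot 9
101: h=10, h2=6, probe 10,3,9,2 -> slot 2
168: h=12 -> slot 12
Table: [130, -, 101, 952, -, 317, -, 621, -, 204, 413, -, 168]

4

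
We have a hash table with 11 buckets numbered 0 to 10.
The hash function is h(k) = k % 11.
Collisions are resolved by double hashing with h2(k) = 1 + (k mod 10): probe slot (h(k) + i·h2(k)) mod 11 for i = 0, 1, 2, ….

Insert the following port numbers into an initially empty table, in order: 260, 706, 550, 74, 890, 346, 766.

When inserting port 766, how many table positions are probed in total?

Insert 260: h=7, slot 7 empty → index 7.
Insert 706: h=2, slot 2 empty → index 2.
Insert 550: h=0, slot 0 empty → index 0.
Insert 74: h=8, slot 8 empty → index 8.
Insert 890: h=10, slot 10 empty → index 10.
Insert 346: h=5, slot 5 empty → index 5.
Insert 766: h=7, h2=7, slot 7 occupied → index 3.
Table: [550, —, 706, 766, —, 346, —, 260, 74, —, 890]

2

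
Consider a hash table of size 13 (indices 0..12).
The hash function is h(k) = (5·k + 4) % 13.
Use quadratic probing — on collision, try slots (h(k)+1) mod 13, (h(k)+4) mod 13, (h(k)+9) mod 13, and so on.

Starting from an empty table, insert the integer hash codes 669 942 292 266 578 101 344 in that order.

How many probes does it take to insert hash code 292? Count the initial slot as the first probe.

Insert 669: h=8, slot 8 empty -> index 8.
Insert 942: h=8, slot 8 occupied -> index 9.
Insert 292: h=8, slots 8,9 occupied -> index 12.
Insert 266: h=8, slots 8,9,12 occupied -> index 4.
Insert 578: h=8, slots 8,9,12,4 occupied -> index 11.
Insert 101: h=2, slot 2 empty -> index 2.
Insert 344: h=8, slots 8,9,12,4,11 occupied -> index 7.
Table: [—, —, 101, —, 266, —, —, 344, 669, 942, —, 578, 292]

3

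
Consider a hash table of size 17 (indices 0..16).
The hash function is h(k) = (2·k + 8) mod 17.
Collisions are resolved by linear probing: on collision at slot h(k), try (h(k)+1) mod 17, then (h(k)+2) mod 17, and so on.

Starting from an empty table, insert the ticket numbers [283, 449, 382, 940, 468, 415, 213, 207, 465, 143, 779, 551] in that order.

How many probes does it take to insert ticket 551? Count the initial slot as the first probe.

7

283 hashes to 13; slot 13 is free -> place at 13.
449 hashes to 5; slot 5 is free -> place at 5.
382 hashes to 7; slot 7 is free -> place at 7.
940 hashes to 1; slot 1 is free -> place at 1.
468 hashes to 9; slot 9 is free -> place at 9.
415 hashes to 5; 5 taken -> place at 6.
213 hashes to 9; 9 taken -> place at 10.
207 hashes to 14; slot 14 is free -> place at 14.
465 hashes to 3; slot 3 is free -> place at 3.
143 hashes to 5; 5,6,7 taken -> place at 8.
779 hashes to 2; slot 2 is free -> place at 2.
551 hashes to 5; 5,6,7,8,9,10 taken -> place at 11.
Table: [-, 940, 779, 465, -, 449, 415, 382, 143, 468, 213, 551, -, 283, 207, -, -]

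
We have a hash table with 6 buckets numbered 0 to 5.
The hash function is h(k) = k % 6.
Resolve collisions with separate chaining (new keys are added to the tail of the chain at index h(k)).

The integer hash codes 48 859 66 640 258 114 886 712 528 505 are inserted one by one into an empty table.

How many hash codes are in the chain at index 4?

48 → bucket 0
859 → bucket 1
66 → bucket 0 (collision)
640 → bucket 4
258 → bucket 0 (collision)
114 → bucket 0 (collision)
886 → bucket 4 (collision)
712 → bucket 4 (collision)
528 → bucket 0 (collision)
505 → bucket 1 (collision)
Final buckets:
0: 48 -> 66 -> 258 -> 114 -> 528
1: 859 -> 505
2: .
3: .
4: 640 -> 886 -> 712
5: .

3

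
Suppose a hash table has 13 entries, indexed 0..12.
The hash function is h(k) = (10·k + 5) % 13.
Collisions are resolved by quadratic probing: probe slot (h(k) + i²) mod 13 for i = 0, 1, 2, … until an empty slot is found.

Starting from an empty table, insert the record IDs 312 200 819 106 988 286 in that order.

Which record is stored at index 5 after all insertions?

312 hashes to 5; slot 5 is free → place at 5.
200 hashes to 3; slot 3 is free → place at 3.
819 hashes to 5; 5 taken → place at 6.
106 hashes to 12; slot 12 is free → place at 12.
988 hashes to 5; 5,6 taken → place at 9.
286 hashes to 5; 5,6,9 taken → place at 1.
Table: [-, 286, -, 200, -, 312, 819, -, -, 988, -, -, 106]

312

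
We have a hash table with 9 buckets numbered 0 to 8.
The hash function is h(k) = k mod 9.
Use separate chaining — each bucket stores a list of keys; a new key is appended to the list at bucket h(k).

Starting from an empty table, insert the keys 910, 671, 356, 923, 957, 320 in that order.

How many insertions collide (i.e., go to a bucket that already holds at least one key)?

3

Insert 910: h=1, bucket 1 empty → new chain.
Insert 671: h=5, bucket 5 empty → new chain.
Insert 356: h=5, bucket 5 nonempty → append to chain.
Insert 923: h=5, bucket 5 nonempty → append to chain.
Insert 957: h=3, bucket 3 empty → new chain.
Insert 320: h=5, bucket 5 nonempty → append to chain.
Final buckets:
0: ∅
1: 910
2: ∅
3: 957
4: ∅
5: 671 -> 356 -> 923 -> 320
6: ∅
7: ∅
8: ∅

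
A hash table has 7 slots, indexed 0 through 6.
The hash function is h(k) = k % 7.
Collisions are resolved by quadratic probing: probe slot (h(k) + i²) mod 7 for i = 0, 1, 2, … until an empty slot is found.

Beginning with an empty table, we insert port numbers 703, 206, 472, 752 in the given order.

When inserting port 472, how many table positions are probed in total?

3

703: h=3 → slot 3
206: h=3, probe 3,4 → slot 4
472: h=3, probe 3,4,0 → slot 0
752: h=3, probe 3,4,0,5 → slot 5
Table: [472, ., ., 703, 206, 752, .]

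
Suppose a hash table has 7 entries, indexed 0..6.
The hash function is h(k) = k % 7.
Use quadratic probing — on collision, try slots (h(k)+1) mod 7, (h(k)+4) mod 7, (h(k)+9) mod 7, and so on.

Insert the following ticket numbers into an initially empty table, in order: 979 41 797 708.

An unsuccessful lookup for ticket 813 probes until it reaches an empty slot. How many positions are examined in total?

2

979: h=6 → slot 6
41: h=6, probe 6,0 → slot 0
797: h=6, probe 6,0,3 → slot 3
708: h=1 → slot 1
Table: [41, 708, _, 797, _, _, 979]
Lookup 813: h=1, probe 1,2 → slot 2 empty, not found.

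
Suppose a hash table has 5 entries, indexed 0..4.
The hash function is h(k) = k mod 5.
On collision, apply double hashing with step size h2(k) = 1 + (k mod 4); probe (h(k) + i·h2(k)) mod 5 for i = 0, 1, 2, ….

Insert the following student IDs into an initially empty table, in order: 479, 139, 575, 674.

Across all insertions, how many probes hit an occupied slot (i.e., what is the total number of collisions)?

Insert 479: h=4, slot 4 empty → index 4.
Insert 139: h=4, h2=4, slot 4 occupied → index 3.
Insert 575: h=0, slot 0 empty → index 0.
Insert 674: h=4, h2=3, slot 4 occupied → index 2.
Table: [575, ., 674, 139, 479]

2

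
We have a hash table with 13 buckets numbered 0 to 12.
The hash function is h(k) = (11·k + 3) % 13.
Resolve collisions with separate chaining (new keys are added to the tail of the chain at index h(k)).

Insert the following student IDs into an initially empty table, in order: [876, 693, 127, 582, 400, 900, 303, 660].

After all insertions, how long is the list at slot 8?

Insert 876: h=6, bucket 6 empty -> new chain.
Insert 693: h=8, bucket 8 empty -> new chain.
Insert 127: h=9, bucket 9 empty -> new chain.
Insert 582: h=9, bucket 9 nonempty -> append to chain.
Insert 400: h=9, bucket 9 nonempty -> append to chain.
Insert 900: h=10, bucket 10 empty -> new chain.
Insert 303: h=8, bucket 8 nonempty -> append to chain.
Insert 660: h=9, bucket 9 nonempty -> append to chain.
Final buckets:
0: —
1: —
2: —
3: —
4: —
5: —
6: 876
7: —
8: 693 -> 303
9: 127 -> 582 -> 400 -> 660
10: 900
11: —
12: —

2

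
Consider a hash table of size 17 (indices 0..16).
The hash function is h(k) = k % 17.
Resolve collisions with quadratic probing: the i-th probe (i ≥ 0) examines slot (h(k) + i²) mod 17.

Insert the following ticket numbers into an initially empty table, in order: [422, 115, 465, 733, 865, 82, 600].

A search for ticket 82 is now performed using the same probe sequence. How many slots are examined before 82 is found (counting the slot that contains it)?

3

422 hashes to 14; slot 14 is free → place at 14.
115 hashes to 13; slot 13 is free → place at 13.
465 hashes to 6; slot 6 is free → place at 6.
733 hashes to 2; slot 2 is free → place at 2.
865 hashes to 15; slot 15 is free → place at 15.
82 hashes to 14; 14,15 taken → place at 1.
600 hashes to 5; slot 5 is free → place at 5.
Table: [-, 82, 733, -, -, 600, 465, -, -, -, -, -, -, 115, 422, 865, -]
Lookup 82: h=14, probe 14,15,1 → found at 1.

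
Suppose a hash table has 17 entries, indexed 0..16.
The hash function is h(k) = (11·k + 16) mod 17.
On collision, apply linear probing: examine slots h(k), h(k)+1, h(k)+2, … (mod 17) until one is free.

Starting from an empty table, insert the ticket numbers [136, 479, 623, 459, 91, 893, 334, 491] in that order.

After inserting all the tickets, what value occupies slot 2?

136: h=16 => slot 16
479: h=15 => slot 15
623: h=1 => slot 1
459: h=16, probe 16,0 => slot 0
91: h=14 => slot 14
893: h=13 => slot 13
334: h=1, probe 1,2 => slot 2
491: h=11 => slot 11
Table: [459, 623, 334, -, -, -, -, -, -, -, -, 491, -, 893, 91, 479, 136]

334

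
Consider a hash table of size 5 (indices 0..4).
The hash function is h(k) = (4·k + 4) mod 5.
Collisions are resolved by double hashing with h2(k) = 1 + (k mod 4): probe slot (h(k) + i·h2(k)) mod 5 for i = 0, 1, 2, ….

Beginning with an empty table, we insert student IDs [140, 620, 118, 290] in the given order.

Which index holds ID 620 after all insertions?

0

140: h=4 → slot 4
620: h=4, h2=1, probe 4,0 → slot 0
118: h=1 → slot 1
290: h=4, h2=3, probe 4,2 → slot 2
Table: [620, 118, 290, -, 140]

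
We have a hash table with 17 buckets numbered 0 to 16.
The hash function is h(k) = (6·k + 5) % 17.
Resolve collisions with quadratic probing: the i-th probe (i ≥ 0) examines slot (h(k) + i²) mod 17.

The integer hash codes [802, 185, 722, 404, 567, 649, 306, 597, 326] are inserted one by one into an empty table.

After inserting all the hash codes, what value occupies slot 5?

649

802 hashes to 6; slot 6 is free → place at 6.
185 hashes to 10; slot 10 is free → place at 10.
722 hashes to 2; slot 2 is free → place at 2.
404 hashes to 15; slot 15 is free → place at 15.
567 hashes to 7; slot 7 is free → place at 7.
649 hashes to 6; 6,7,10,15 taken → place at 5.
306 hashes to 5; 5,6 taken → place at 9.
597 hashes to 0; slot 0 is free → place at 0.
326 hashes to 6; 6,7,10,15,5 taken → place at 14.
Table: [597, _, 722, _, _, 649, 802, 567, _, 306, 185, _, _, _, 326, 404, _]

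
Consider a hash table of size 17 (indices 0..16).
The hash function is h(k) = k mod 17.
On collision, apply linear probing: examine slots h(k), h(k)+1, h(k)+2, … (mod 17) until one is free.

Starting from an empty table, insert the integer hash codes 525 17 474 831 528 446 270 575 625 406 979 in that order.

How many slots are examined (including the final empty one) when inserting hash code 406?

525: h=15 → slot 15
17: h=0 → slot 0
474: h=15, probe 15,16 → slot 16
831: h=15, probe 15,16,0,1 → slot 1
528: h=1, probe 1,2 → slot 2
446: h=4 → slot 4
270: h=15, probe 15,16,0,1,2,3 → slot 3
575: h=14 → slot 14
625: h=13 → slot 13
406: h=15, probe 15,16,0,1,2,3,4,5 → slot 5
979: h=10 → slot 10
Table: [17, 831, 528, 270, 446, 406, _, _, _, _, 979, _, _, 625, 575, 525, 474]

8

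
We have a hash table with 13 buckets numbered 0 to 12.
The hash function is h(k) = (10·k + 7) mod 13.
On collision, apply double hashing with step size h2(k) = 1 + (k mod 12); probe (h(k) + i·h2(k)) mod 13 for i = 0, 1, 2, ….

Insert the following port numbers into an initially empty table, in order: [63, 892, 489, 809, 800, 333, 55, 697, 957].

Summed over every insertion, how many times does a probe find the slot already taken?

63 hashes to 0; slot 0 is free → place at 0.
892 hashes to 9; slot 9 is free → place at 9.
489 hashes to 9, h2=10; 9 taken → place at 6.
809 hashes to 11; slot 11 is free → place at 11.
800 hashes to 12; slot 12 is free → place at 12.
333 hashes to 9, h2=10; 9,6 taken → place at 3.
55 hashes to 11, h2=8; 11,6 taken → place at 1.
697 hashes to 9, h2=2; 9,11,0 taken → place at 2.
957 hashes to 9, h2=10; 9,6,3,0 taken → place at 10.
Table: [63, 55, 697, 333, ., ., 489, ., ., 892, 957, 809, 800]

12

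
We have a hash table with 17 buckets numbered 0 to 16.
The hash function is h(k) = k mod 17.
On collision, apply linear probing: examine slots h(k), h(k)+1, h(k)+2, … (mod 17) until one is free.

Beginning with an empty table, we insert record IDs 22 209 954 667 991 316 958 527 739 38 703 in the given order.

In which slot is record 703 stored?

12

22 hashes to 5; slot 5 is free -> place at 5.
209 hashes to 5; 5 taken -> place at 6.
954 hashes to 2; slot 2 is free -> place at 2.
667 hashes to 4; slot 4 is free -> place at 4.
991 hashes to 5; 5,6 taken -> place at 7.
316 hashes to 10; slot 10 is free -> place at 10.
958 hashes to 6; 6,7 taken -> place at 8.
527 hashes to 0; slot 0 is free -> place at 0.
739 hashes to 8; 8 taken -> place at 9.
38 hashes to 4; 4,5,6,7,8,9,10 taken -> place at 11.
703 hashes to 6; 6,7,8,9,10,11 taken -> place at 12.
Table: [527, ., 954, ., 667, 22, 209, 991, 958, 739, 316, 38, 703, ., ., ., .]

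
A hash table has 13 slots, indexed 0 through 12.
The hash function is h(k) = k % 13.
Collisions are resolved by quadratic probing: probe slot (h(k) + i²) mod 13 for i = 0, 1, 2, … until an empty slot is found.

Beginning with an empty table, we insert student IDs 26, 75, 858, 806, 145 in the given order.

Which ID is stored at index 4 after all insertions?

806

Insert 26: h=0, slot 0 empty → index 0.
Insert 75: h=10, slot 10 empty → index 10.
Insert 858: h=0, slot 0 occupied → index 1.
Insert 806: h=0, slots 0,1 occupied → index 4.
Insert 145: h=2, slot 2 empty → index 2.
Table: [26, 858, 145, _, 806, _, _, _, _, _, 75, _, _]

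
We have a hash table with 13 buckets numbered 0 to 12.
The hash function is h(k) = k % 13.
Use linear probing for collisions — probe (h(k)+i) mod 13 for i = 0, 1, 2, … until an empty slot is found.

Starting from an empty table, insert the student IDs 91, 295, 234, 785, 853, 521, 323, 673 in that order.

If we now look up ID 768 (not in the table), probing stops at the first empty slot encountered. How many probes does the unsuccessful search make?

91: h=0 → slot 0
295: h=9 → slot 9
234: h=0, probe 0,1 → slot 1
785: h=5 → slot 5
853: h=8 → slot 8
521: h=1, probe 1,2 → slot 2
323: h=11 → slot 11
673: h=10 → slot 10
Table: [91, 234, 521, -, -, 785, -, -, 853, 295, 673, 323, -]
Lookup 768: h=1, probe 1,2,3 → slot 3 empty, not found.

3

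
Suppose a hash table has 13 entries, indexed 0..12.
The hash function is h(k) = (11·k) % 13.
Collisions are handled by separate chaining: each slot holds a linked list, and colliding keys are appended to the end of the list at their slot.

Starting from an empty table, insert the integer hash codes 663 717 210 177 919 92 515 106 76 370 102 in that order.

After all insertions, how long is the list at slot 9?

3

663 → bucket 0
717 → bucket 9
210 → bucket 9 (collision)
177 → bucket 10
919 → bucket 8
92 → bucket 11
515 → bucket 10 (collision)
106 → bucket 9 (collision)
76 → bucket 4
370 → bucket 1
102 → bucket 4 (collision)
Final buckets:
0: 663
1: 370
2: _
3: _
4: 76 -> 102
5: _
6: _
7: _
8: 919
9: 717 -> 210 -> 106
10: 177 -> 515
11: 92
12: _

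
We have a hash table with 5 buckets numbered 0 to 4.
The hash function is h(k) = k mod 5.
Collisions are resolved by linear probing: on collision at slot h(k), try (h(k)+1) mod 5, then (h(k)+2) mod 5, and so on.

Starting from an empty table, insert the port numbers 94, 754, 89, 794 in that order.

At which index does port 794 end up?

2

94: h=4 => slot 4
754: h=4, probe 4,0 => slot 0
89: h=4, probe 4,0,1 => slot 1
794: h=4, probe 4,0,1,2 => slot 2
Table: [754, 89, 794, ., 94]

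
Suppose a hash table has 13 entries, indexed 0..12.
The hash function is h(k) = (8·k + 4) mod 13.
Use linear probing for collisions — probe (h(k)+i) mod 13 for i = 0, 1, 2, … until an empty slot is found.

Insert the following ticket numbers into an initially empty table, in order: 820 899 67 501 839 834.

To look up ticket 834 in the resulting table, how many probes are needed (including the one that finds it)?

5

Insert 820: h=12, slot 12 empty → index 12.
Insert 899: h=7, slot 7 empty → index 7.
Insert 67: h=7, slot 7 occupied → index 8.
Insert 501: h=8, slot 8 occupied → index 9.
Insert 839: h=8, slots 8,9 occupied → index 10.
Insert 834: h=7, slots 7,8,9,10 occupied → index 11.
Table: [—, —, —, —, —, —, —, 899, 67, 501, 839, 834, 820]
Lookup 834: h=7, probe 7,8,9,10,11 → found at 11.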